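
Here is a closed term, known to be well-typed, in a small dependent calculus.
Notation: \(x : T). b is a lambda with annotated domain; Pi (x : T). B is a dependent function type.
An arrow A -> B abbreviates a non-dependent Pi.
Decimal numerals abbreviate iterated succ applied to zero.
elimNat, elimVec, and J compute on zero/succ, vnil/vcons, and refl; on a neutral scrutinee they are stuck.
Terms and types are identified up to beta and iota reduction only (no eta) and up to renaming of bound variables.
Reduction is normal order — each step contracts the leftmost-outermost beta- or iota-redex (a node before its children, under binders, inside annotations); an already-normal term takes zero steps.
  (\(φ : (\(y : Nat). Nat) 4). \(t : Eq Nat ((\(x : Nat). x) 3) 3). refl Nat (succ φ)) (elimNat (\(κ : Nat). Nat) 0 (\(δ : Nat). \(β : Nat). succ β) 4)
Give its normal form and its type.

reduced normal form:
  \(φ : Eq Nat 3 3). refl Nat 5
the term's type:
  Eq Nat 3 3 -> Eq Nat 5 5


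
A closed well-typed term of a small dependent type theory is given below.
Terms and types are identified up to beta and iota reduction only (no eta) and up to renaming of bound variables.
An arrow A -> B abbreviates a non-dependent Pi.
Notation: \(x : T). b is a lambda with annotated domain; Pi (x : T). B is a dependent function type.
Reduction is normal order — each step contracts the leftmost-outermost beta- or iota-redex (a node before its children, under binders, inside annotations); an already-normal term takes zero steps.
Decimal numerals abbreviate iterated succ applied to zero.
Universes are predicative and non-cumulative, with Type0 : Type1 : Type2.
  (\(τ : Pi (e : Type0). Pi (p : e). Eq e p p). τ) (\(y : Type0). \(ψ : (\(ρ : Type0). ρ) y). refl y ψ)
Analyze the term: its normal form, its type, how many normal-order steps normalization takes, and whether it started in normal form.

reduced normal form:
  \(τ : Type0). \(e : τ). refl τ e
inferred type:
  Pi (τ : Type0). Pi (e : τ). Eq τ e e
reduction steps (normal order): 2
term was already normal: no
first redex: a beta-redex


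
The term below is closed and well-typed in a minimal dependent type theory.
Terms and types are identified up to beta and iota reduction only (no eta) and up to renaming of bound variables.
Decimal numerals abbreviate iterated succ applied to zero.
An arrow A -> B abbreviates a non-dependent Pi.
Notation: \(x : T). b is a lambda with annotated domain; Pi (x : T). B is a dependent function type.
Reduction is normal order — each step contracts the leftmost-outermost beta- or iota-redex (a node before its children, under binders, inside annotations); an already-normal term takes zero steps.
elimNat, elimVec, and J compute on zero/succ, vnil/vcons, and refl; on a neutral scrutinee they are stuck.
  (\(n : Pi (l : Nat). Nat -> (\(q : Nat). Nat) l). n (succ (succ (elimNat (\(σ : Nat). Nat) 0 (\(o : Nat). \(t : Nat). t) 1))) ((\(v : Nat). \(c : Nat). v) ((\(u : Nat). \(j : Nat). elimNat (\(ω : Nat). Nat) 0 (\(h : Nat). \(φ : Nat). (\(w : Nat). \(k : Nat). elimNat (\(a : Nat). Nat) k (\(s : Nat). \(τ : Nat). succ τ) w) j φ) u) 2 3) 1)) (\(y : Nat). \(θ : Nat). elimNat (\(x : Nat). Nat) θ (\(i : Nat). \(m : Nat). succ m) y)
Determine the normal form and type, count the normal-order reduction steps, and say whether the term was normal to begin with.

reduced normal form:
  8
the term's type:
  Nat
reduction steps (normal order): 49
started in normal form: no
first contracted redex: a beta-redex


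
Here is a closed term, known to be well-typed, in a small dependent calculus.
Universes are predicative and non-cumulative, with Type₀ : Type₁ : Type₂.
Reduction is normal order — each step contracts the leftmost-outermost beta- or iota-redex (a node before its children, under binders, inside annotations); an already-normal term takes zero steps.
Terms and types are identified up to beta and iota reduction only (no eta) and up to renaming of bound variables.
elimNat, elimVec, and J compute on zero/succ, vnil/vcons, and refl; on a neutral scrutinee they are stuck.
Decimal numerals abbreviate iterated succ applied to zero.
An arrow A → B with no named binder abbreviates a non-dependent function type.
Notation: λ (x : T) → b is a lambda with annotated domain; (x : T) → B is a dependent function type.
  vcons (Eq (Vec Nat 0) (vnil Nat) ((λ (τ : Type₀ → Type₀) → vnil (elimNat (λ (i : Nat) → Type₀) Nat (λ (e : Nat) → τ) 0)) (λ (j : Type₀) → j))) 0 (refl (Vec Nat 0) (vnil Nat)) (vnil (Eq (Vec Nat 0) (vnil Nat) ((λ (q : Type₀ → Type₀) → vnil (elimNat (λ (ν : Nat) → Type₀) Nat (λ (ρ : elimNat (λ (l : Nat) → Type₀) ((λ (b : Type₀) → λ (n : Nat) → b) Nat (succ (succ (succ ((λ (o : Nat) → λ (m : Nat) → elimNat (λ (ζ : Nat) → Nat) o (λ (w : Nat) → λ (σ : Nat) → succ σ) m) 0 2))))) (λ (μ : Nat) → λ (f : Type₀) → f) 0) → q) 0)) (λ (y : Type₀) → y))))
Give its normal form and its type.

resulting normal form:
  vcons (Eq (Vec Nat 0) (vnil Nat) (vnil Nat)) 0 (refl (Vec Nat 0) (vnil Nat)) (vnil (Eq (Vec Nat 0) (vnil Nat) (vnil Nat)))
inferred type:
  Vec (Eq (Vec Nat 0) (vnil Nat) (vnil Nat)) 1
observation: the first redex contracted is a beta-redex; the normal form is reached in 4 normal-order steps.


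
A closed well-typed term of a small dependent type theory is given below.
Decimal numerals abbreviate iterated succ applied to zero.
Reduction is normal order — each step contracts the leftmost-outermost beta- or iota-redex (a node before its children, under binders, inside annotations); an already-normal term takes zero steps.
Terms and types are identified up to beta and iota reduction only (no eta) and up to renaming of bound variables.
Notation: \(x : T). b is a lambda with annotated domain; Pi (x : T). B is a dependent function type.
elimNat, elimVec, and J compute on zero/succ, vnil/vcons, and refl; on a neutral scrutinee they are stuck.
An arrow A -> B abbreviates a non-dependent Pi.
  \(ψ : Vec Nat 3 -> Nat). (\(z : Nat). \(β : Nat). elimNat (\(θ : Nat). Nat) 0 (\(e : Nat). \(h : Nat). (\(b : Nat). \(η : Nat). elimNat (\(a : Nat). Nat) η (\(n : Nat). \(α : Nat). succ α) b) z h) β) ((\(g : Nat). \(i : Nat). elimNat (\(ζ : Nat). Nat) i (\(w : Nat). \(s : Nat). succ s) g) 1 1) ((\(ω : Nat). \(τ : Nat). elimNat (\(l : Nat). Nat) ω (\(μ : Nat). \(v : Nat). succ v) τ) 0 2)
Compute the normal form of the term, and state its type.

resulting normal form:
  \(ψ : Vec Nat 3 -> Nat). 4
the term's type:
  (Vec Nat 3 -> Nat) -> Nat


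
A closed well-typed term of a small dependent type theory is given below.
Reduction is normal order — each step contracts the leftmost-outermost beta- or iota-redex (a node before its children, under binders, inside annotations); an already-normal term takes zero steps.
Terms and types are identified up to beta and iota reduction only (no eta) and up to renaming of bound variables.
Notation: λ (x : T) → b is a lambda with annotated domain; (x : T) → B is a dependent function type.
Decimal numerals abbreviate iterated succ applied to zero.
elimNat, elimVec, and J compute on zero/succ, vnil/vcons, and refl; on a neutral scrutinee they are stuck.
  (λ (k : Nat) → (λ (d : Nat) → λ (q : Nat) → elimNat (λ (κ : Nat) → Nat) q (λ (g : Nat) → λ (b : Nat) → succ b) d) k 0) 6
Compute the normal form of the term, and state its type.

resulting normal form:
  6
the term's type:
  Nat
observation: 22 normal-order steps separate the term from its normal form.


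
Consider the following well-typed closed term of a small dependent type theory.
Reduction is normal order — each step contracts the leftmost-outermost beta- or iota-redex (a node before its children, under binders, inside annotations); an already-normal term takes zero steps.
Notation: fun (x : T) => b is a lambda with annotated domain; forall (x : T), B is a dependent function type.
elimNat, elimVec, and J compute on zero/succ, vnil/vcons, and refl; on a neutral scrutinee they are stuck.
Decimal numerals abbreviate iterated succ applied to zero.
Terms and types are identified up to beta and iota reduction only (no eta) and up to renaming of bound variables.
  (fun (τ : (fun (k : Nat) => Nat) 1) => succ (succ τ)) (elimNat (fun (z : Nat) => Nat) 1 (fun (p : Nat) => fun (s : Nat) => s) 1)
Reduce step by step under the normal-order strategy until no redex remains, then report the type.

normal-order reduction:
  (fun (τ : (fun (k : Nat) => Nat) 1) => succ (succ τ)) (elimNat (fun (z : Nat) => Nat) 1 (fun (p : Nat) => fun (s : Nat) => s) 1)
  ~> succ (succ (elimNat (fun (τ : Nat) => Nat) 1 (fun (k : Nat) => fun (z : Nat) => z) 1))
  ~> succ (succ ((fun (τ : Nat) => fun (k : Nat) => k) 0 (elimNat (fun (z : Nat) => Nat) 1 (fun (p : Nat) => fun (s : Nat) => s) 0)))
  ~> succ (succ ((fun (τ : Nat) => τ) (elimNat (fun (k : Nat) => Nat) 1 (fun (z : Nat) => fun (p : Nat) => p) 0)))
  ~> succ (succ (elimNat (fun (τ : Nat) => Nat) 1 (fun (k : Nat) => fun (z : Nat) => z) 0))
  ~> 3
type:
  Nat


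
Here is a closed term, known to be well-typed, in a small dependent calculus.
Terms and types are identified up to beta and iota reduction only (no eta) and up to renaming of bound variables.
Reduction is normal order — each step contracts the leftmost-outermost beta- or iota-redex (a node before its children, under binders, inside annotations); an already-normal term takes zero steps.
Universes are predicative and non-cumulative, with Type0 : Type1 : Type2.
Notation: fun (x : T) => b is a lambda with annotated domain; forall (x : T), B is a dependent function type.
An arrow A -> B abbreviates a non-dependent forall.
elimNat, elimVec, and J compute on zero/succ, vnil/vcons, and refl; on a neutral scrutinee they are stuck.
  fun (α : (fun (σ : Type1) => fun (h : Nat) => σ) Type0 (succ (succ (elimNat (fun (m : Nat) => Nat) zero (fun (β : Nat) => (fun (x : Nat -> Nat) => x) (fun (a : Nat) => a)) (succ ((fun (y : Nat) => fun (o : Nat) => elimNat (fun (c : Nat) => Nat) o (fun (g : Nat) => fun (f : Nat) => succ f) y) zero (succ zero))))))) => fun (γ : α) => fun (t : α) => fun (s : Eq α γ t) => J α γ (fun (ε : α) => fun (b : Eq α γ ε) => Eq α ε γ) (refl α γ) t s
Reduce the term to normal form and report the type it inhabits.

reduced normal form:
  fun (α : Type0) => fun (σ : α) => fun (h : α) => fun (m : Eq α σ h) => J α σ (fun (β : α) => fun (x : Eq α σ β) => Eq α β σ) (refl α σ) h m
inferred type:
  forall (α : Type0), forall (σ : α), forall (h : α), Eq α σ h -> Eq α h σ


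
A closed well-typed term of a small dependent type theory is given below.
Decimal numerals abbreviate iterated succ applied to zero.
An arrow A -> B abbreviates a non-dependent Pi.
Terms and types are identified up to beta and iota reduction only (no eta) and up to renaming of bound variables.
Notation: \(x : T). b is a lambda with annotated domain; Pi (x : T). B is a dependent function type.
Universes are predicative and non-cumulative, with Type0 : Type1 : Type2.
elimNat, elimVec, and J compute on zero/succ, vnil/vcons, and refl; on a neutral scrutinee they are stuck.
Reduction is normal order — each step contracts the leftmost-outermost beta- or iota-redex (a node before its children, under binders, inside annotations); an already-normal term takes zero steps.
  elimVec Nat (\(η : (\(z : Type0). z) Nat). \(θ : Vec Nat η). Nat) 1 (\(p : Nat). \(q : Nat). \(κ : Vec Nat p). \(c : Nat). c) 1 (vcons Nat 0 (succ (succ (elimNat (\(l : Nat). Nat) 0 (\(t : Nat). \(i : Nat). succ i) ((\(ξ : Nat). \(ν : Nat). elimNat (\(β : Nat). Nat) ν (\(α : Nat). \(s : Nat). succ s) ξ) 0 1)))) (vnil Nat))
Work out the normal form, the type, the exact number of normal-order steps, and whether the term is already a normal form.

normal form:
  1
inferred type:
  Nat
normal-order step count: 6
term was already normal: no
first redex: an elimVec iota-redex


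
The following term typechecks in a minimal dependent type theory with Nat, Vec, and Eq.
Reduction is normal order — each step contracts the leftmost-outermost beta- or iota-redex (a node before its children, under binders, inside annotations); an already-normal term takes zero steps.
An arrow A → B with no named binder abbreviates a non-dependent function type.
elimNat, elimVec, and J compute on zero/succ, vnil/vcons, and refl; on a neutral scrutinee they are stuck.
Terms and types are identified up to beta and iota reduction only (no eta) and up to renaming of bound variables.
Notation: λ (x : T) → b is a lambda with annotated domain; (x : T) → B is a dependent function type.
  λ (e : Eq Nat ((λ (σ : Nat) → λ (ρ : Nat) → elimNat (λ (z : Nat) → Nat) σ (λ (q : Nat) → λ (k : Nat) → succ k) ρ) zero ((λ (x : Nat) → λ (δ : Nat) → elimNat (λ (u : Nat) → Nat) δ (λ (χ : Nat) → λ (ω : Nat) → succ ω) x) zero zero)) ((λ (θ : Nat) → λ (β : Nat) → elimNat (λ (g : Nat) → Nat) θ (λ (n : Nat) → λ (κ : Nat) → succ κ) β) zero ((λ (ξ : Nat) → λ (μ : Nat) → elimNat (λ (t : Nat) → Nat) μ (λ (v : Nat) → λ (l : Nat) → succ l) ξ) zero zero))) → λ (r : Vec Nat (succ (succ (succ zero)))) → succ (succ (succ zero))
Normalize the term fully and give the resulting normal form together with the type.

resulting normal form:
  λ (e : Eq Nat zero zero) → λ (σ : Vec Nat (succ (succ (succ zero)))) → succ (succ (succ zero))
type:
  Eq Nat zero zero → Vec Nat (succ (succ (succ zero))) → Nat
observation: the first redex contracted is a beta-redex; the normal form is reached in 12 normal-order steps.


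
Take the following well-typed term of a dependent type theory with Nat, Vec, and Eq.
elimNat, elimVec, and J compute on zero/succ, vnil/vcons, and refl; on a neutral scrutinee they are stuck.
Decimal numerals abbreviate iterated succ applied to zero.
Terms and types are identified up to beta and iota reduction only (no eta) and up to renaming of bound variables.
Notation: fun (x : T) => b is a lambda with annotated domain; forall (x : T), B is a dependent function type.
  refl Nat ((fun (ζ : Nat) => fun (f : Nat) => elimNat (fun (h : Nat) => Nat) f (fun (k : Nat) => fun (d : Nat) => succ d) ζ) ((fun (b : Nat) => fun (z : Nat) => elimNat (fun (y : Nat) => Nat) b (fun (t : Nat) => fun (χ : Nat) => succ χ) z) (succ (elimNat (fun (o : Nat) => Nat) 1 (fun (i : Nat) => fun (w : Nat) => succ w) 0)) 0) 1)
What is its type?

the term's type:
  Eq Nat 3 3


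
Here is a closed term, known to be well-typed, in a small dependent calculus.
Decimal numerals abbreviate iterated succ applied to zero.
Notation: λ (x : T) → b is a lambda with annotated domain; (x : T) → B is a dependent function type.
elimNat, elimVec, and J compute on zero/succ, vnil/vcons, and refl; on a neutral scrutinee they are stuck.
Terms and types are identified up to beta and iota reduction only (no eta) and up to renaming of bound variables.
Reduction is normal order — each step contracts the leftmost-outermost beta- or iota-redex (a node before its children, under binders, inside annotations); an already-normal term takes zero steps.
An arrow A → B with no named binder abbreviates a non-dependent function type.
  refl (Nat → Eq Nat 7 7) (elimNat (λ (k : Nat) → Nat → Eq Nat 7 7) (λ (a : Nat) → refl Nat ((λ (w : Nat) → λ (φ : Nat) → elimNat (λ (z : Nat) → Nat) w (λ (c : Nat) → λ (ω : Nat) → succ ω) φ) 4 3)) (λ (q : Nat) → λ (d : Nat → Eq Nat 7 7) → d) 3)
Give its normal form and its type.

reduced normal form:
  refl (Nat → Eq Nat 7 7) (λ (k : Nat) → refl Nat 7)
inferred type:
  Eq (Nat → Eq Nat 7 7) (λ (k : Nat) → refl Nat 7) (λ (a : Nat) → refl Nat 7)
observation: the term reaches its normal form after 22 normal-order steps.


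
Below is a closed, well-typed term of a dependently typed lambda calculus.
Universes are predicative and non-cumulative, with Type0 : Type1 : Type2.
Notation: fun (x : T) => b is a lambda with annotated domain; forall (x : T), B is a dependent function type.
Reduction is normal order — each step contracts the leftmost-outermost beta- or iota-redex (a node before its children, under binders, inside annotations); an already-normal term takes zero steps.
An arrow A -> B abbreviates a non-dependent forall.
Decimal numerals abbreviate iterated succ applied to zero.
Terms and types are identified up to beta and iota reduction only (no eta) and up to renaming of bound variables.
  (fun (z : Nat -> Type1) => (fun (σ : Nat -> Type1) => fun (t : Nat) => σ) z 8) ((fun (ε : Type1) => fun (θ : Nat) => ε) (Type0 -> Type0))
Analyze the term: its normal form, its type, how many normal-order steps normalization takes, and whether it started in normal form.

reduced normal form:
  fun (z : Nat) => Type0 -> Type0
the term's type:
  Nat -> Type1
steps to reach normal form (normal order): 4
term was already normal: no
first redex: a beta-redex


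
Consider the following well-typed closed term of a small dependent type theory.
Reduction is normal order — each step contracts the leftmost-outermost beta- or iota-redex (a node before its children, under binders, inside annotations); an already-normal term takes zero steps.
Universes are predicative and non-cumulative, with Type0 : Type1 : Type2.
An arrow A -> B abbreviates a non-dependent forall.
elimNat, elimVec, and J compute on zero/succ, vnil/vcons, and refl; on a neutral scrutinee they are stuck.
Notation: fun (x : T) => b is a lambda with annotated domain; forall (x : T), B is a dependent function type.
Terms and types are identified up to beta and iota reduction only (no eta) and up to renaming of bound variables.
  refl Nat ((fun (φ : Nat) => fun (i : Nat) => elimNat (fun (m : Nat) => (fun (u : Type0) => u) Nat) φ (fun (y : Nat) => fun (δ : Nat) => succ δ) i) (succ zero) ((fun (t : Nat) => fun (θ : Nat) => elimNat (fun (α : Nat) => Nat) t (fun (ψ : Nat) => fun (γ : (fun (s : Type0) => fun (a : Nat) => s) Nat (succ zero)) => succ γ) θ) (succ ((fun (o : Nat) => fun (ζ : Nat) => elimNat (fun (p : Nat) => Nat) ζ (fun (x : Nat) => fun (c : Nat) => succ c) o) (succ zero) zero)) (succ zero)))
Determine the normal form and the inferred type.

resulting normal form:
  refl Nat (succ (succ (succ (succ zero))))
the term's type:
  Eq Nat (succ (succ (succ (succ zero)))) (succ (succ (succ (succ zero))))


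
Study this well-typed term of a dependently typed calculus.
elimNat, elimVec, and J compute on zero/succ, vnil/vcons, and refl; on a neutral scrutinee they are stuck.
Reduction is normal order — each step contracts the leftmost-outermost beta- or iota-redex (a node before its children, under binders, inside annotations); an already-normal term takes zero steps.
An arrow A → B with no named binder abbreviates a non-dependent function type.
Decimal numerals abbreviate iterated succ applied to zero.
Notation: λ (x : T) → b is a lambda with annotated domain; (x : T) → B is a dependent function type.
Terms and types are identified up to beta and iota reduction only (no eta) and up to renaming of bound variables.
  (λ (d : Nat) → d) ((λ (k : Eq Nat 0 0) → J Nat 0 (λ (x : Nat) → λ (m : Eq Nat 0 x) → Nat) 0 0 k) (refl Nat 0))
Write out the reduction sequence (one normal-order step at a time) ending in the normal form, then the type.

normal-order reduction sequence:
  (λ (d : Nat) → d) ((λ (k : Eq Nat 0 0) → J Nat 0 (λ (x : Nat) → λ (m : Eq Nat 0 x) → Nat) 0 0 k) (refl Nat 0))
  ~> (λ (d : Eq Nat 0 0) → J Nat 0 (λ (k : Nat) → λ (x : Eq Nat 0 k) → Nat) 0 0 d) (refl Nat 0)
  ~> J Nat 0 (λ (d : Nat) → λ (k : Eq Nat 0 d) → Nat) 0 0 (refl Nat 0)
  ~> 0
inferred type:
  Nat


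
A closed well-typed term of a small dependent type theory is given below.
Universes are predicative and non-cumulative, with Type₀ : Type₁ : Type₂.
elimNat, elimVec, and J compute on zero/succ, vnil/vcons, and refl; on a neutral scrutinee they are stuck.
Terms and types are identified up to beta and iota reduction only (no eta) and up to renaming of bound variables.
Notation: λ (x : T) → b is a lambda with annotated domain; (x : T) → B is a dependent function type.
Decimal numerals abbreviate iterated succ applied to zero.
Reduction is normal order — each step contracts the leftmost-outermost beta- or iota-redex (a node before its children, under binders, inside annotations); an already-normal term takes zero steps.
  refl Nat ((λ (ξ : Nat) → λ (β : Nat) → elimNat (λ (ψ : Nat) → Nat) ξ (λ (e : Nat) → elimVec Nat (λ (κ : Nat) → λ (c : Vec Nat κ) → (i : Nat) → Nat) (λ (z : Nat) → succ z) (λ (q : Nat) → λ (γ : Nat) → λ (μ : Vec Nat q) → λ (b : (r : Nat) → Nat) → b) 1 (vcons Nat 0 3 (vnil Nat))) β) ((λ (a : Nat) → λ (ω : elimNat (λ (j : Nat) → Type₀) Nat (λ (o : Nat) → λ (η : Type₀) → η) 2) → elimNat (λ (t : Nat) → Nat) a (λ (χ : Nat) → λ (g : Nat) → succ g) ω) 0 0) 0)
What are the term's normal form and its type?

resulting normal form:
  refl Nat 0
type:
  Eq Nat 0 0
observation: the first redex contracted is a beta-redex; the normal form is reached in 6 normal-order steps.


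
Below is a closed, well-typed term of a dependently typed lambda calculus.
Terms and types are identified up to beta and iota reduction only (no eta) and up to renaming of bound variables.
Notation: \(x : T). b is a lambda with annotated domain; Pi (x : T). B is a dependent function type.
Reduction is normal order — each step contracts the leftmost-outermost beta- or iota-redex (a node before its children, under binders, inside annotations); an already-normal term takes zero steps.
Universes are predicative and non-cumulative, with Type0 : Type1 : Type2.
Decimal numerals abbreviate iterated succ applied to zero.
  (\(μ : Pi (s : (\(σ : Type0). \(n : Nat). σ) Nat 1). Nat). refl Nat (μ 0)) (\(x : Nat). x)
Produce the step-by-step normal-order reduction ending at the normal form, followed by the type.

normal-order reduction sequence:
  (\(μ : Pi (s : (\(σ : Type0). \(n : Nat). σ) Nat 1). Nat). refl Nat (μ 0)) (\(x : Nat). x)
  ~> refl Nat ((\(μ : Nat). μ) 0)
  ~> refl Nat 0
type:
  Eq Nat 0 0


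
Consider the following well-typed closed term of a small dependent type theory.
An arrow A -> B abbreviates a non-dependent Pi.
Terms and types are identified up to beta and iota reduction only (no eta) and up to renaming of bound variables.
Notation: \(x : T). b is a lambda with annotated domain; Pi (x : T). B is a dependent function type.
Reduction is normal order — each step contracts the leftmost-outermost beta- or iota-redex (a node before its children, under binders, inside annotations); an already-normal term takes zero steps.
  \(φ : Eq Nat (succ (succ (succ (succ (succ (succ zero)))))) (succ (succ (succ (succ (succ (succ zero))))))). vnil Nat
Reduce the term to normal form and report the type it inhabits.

normal form:
  \(φ : Eq Nat (succ (succ (succ (succ (succ (succ zero)))))) (succ (succ (succ (succ (succ (succ zero))))))). vnil Nat
type:
  Eq Nat (succ (succ (succ (succ (succ (succ zero)))))) (succ (succ (succ (succ (succ (succ zero)))))) -> Vec Nat zero


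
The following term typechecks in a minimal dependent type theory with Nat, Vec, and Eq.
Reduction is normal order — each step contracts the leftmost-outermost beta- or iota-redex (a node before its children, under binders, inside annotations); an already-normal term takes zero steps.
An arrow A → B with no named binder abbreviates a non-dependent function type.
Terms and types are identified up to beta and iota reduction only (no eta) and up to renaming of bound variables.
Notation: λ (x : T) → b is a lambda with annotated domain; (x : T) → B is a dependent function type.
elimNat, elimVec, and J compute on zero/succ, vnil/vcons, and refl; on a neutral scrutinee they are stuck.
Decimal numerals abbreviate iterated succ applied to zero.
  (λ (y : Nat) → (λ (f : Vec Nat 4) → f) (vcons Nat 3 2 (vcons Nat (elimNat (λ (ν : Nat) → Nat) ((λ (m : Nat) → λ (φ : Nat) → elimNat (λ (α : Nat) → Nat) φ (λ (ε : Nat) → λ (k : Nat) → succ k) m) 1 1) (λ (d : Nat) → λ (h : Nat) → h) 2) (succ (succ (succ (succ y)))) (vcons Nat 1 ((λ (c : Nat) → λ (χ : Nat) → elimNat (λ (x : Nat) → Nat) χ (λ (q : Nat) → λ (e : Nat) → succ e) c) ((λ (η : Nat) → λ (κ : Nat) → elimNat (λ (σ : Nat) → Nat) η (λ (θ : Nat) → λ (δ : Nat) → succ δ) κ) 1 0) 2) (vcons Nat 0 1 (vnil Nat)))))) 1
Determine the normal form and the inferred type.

resulting normal form:
  vcons Nat 3 2 (vcons Nat 2 5 (vcons Nat 1 3 (vcons Nat 0 1 (vnil Nat))))
inferred type:
  Vec Nat 4
observation: the leftmost-outermost redex is a beta-redex, and normalization takes 24 steps.


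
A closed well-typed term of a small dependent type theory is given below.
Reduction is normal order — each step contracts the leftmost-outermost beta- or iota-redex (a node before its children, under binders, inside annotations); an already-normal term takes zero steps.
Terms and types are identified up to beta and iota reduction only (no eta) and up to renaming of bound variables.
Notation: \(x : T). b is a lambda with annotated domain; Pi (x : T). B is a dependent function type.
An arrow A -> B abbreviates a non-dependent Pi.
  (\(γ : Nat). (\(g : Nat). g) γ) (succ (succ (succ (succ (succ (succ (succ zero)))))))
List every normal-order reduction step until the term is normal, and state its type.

reduction (normal order):
  (\(γ : Nat). (\(g : Nat). g) γ) (succ (succ (succ (succ (succ (succ (succ zero)))))))
  ~> (\(γ : Nat). γ) (succ (succ (succ (succ (succ (succ (succ zero)))))))
  ~> succ (succ (succ (succ (succ (succ (succ zero))))))
type:
  Nat


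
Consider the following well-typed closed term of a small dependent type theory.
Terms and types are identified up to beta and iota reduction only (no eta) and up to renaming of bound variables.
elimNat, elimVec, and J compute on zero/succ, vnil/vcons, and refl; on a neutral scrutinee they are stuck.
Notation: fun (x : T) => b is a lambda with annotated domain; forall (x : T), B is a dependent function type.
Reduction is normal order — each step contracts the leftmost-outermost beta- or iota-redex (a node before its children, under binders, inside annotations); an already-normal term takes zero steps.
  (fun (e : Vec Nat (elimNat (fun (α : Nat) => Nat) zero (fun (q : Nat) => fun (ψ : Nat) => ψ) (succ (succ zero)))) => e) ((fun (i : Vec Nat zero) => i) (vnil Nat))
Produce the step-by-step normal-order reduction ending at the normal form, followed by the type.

normal-order reduction:
  (fun (e : Vec Nat (elimNat (fun (α : Nat) => Nat) zero (fun (q : Nat) => fun (ψ : Nat) => ψ) (succ (succ zero)))) => e) ((fun (i : Vec Nat zero) => i) (vnil Nat))
  ~> (fun (e : Vec Nat zero) => e) (vnil Nat)
  ~> vnil Nat
type:
  Vec Nat zero


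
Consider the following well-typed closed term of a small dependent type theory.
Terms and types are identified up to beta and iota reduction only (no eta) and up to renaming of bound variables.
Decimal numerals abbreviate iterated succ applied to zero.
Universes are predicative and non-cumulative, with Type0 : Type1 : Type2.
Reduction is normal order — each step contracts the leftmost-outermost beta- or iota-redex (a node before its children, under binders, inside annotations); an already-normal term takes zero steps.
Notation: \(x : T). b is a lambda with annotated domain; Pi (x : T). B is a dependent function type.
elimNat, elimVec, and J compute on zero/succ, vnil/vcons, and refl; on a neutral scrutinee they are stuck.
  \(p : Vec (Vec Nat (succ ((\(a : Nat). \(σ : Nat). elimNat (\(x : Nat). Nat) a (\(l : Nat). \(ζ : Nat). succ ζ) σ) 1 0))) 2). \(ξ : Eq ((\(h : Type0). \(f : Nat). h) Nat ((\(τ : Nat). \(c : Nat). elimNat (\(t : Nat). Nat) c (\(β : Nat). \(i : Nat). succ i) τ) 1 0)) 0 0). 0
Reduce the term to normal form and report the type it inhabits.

reduced normal form:
  \(p : Vec (Vec Nat 2) 2). \(a : Eq Nat 0 0). 0
type:
  Pi (p : Vec (Vec Nat 2) 2). Pi (a : Eq Nat 0 0). Nat
observation: contracting a beta-redex first, the term normalizes in 5 steps.


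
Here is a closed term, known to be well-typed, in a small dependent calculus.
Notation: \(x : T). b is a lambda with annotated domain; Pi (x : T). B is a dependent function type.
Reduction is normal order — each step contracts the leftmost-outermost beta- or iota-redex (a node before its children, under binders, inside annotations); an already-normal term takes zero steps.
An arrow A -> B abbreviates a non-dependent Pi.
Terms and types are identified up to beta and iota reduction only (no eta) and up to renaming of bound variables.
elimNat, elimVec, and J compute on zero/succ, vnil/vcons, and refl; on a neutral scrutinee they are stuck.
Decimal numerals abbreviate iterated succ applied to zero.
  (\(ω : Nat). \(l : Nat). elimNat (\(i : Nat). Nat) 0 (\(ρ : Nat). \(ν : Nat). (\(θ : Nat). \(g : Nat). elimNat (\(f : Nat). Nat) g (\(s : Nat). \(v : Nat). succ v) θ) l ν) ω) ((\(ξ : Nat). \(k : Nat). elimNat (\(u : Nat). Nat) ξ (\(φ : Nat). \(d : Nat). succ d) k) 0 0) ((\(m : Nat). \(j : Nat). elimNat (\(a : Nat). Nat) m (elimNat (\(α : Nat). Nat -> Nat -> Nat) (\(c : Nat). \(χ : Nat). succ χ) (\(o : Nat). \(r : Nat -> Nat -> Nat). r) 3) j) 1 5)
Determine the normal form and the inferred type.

reduced normal form:
  0
the term's type:
  Nat
observation: 95 normal-order steps separate the term from its normal form.


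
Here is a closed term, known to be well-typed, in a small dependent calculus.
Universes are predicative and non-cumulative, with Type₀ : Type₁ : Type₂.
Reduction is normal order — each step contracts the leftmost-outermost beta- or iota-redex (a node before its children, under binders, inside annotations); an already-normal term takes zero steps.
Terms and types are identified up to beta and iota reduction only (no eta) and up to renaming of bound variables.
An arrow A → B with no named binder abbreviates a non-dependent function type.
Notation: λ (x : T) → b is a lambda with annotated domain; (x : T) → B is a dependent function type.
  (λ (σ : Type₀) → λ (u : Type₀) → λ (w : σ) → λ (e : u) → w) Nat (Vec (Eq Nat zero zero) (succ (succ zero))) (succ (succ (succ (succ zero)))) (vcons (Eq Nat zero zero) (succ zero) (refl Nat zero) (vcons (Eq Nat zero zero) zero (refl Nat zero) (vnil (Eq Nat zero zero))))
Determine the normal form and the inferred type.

normal form:
  succ (succ (succ (succ zero)))
inferred type:
  Nat


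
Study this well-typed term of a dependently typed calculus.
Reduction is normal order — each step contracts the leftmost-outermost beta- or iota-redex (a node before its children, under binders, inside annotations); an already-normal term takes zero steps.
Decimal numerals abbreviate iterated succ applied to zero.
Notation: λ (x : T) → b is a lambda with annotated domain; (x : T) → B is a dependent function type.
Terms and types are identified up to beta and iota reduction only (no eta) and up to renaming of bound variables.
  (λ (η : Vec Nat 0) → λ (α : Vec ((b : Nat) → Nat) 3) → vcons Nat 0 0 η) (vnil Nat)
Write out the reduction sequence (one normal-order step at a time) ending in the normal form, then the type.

normal-order reduction sequence:
  (λ (η : Vec Nat 0) → λ (α : Vec ((b : Nat) → Nat) 3) → vcons Nat 0 0 η) (vnil Nat)
  ~> λ (η : Vec ((α : Nat) → Nat) 3) → vcons Nat 0 0 (vnil Nat)
type:
  (η : Vec ((α : Nat) → Nat) 3) → Vec Nat 1


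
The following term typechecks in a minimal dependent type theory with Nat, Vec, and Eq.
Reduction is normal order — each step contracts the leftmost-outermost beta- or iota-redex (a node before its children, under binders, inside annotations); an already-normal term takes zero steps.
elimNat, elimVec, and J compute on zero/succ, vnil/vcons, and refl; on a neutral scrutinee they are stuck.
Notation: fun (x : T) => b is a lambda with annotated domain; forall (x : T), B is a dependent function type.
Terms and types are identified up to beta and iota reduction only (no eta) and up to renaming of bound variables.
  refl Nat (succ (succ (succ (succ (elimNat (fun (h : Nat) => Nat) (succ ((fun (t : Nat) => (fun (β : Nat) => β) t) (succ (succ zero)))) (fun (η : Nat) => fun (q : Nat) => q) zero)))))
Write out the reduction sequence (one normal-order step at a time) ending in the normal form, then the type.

reduction (normal order):
  refl Nat (succ (succ (succ (succ (elimNat (fun (h : Nat) => Nat) (succ ((fun (t : Nat) => (fun (β : Nat) => β) t) (succ (succ zero)))) (fun (η : Nat) => fun (q : Nat) => q) zero)))))
  ~> refl Nat (succ (succ (succ (succ (succ ((fun (h : Nat) => (fun (t : Nat) => t) h) (succ (succ zero))))))))
  ~> refl Nat (succ (succ (succ (succ (succ ((fun (h : Nat) => h) (succ (succ zero))))))))
  ~> refl Nat (succ (succ (succ (succ (succ (succ (succ zero)))))))
type:
  Eq Nat (succ (succ (succ (succ (succ (succ (succ zero))))))) (succ (succ (succ (succ (succ (succ (succ zero)))))))


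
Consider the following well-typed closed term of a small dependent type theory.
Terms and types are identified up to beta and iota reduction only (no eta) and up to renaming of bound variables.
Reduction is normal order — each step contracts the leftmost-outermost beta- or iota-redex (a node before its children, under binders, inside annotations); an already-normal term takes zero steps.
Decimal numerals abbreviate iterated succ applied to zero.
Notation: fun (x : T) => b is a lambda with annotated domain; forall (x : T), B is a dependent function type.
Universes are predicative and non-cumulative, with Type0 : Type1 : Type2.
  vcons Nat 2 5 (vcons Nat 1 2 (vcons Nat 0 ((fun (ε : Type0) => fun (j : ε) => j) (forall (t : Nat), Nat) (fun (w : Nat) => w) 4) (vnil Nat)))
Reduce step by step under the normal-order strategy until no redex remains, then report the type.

normal-order reduction:
  vcons Nat 2 5 (vcons Nat 1 2 (vcons Nat 0 ((fun (ε : Type0) => fun (j : ε) => j) (forall (t : Nat), Nat) (fun (w : Nat) => w) 4) (vnil Nat)))
  ~> vcons Nat 2 5 (vcons Nat 1 2 (vcons Nat 0 ((fun (ε : forall (j : Nat), Nat) => ε) (fun (t : Nat) => t) 4) (vnil Nat)))
  ~> vcons Nat 2 5 (vcons Nat 1 2 (vcons Nat 0 ((fun (ε : Nat) => ε) 4) (vnil Nat)))
  ~> vcons Nat 2 5 (vcons Nat 1 2 (vcons Nat 0 4 (vnil Nat)))
type:
  Vec Nat 3


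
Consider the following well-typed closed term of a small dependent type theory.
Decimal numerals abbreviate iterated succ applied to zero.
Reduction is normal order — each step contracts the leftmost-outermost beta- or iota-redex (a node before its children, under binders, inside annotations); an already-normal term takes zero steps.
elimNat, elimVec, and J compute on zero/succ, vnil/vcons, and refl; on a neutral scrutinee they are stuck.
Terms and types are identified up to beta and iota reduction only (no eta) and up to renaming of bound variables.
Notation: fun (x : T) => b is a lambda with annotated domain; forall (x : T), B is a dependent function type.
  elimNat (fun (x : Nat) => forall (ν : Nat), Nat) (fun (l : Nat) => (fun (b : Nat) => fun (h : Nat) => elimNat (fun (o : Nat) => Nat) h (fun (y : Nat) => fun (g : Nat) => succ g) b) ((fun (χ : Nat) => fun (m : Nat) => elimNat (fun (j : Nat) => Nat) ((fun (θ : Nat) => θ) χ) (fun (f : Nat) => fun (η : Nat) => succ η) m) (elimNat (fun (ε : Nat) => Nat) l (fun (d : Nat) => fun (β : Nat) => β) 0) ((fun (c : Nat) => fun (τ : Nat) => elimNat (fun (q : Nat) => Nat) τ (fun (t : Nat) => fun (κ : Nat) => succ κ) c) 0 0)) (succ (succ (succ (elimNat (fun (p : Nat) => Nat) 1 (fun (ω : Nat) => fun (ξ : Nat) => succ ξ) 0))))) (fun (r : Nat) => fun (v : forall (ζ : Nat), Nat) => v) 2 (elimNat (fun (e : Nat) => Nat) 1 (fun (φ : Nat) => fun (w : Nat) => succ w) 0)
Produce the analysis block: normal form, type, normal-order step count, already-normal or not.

normal form:
  5
inferred type:
  Nat
normal-order step count: 24
started in normal form: no
first contracted redex: an elimNat iota-redex


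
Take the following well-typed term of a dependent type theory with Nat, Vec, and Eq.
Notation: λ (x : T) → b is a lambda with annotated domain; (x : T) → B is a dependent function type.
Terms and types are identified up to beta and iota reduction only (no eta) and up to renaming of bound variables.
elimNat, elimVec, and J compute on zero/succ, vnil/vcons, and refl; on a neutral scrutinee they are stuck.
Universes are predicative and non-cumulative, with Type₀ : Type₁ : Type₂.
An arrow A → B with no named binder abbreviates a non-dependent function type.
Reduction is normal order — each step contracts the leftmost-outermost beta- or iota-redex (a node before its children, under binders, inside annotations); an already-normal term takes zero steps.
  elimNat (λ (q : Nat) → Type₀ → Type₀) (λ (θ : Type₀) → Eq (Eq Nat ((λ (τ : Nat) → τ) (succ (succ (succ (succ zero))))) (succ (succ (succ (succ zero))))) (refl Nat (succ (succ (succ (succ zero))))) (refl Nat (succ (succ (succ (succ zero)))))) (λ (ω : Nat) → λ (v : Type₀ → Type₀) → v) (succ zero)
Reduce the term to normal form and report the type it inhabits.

normal form:
  λ (q : Type₀) → Eq (Eq Nat (succ (succ (succ (succ zero)))) (succ (succ (succ (succ zero))))) (refl Nat (succ (succ (succ (succ zero))))) (refl Nat (succ (succ (succ (succ zero)))))
inferred type:
  Type₀ → Type₀
observation: 5 normal-order steps normalize the term, beginning with an elimNat iota-redex.


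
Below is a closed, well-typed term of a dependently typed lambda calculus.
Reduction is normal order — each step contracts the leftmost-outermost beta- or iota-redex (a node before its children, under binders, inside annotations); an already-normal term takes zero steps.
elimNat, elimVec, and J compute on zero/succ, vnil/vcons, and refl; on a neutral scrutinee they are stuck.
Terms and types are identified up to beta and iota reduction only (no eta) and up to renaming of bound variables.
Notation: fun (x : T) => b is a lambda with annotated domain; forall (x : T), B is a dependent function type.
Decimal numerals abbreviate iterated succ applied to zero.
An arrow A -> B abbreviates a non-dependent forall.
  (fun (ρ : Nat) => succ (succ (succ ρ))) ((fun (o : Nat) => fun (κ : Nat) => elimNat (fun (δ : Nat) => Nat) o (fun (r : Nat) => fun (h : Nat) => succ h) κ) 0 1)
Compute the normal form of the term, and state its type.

normal form:
  4
the term's type:
  Nat
observation: normalization takes exactly 7 steps under the normal-order strategy.


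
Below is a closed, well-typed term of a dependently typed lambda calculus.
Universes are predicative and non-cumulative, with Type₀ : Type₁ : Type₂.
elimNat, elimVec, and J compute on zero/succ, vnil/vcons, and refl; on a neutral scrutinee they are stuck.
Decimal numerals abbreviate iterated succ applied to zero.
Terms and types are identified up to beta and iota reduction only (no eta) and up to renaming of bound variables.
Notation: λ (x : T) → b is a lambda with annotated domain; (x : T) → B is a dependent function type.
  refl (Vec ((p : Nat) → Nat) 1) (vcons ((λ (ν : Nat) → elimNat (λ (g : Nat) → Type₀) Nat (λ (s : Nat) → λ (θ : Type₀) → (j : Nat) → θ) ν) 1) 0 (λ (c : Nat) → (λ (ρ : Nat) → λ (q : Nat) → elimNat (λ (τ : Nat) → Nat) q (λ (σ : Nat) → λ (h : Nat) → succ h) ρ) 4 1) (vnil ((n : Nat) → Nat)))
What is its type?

the term's type:
  Eq (Vec ((p : Nat) → Nat) 1) (vcons ((ν : Nat) → Nat) 0 (λ (g : Nat) → 5) (vnil ((s : Nat) → Nat))) (vcons ((θ : Nat) → Nat) 0 (λ (j : Nat) → 5) (vnil ((c : Nat) → Nat)))


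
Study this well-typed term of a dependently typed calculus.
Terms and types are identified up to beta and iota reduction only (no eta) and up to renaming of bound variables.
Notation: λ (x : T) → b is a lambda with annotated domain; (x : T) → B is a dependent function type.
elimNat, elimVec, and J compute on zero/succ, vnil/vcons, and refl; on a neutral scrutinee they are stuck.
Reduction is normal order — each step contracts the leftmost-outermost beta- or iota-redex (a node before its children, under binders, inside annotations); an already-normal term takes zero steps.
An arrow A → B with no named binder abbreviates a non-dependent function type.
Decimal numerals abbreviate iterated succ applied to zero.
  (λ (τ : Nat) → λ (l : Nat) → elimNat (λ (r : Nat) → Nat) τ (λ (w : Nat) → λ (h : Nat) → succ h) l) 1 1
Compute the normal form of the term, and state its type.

resulting normal form:
  2
inferred type:
  Nat
observation: reduction starts at a beta-redex, and 6 normal-order steps reach the normal form.
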